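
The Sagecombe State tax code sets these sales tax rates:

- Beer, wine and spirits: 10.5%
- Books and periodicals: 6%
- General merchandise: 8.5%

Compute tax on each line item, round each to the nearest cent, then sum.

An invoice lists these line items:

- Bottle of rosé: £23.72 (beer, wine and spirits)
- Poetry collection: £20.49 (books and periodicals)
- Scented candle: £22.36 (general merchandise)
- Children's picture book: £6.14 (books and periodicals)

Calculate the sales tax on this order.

£5.99

Bottle of rosé £23.72: beer, wine and spirits → 10.5% → £2.49
Poetry collection £20.49: books and periodicals → 6% → £1.23
Scented candle £22.36: general merchandise → 8.5% → £1.90
Children's picture book £6.14: books and periodicals → 6% → £0.37
Total tax = £2.49 + £1.23 + £1.90 + £0.37 = £5.99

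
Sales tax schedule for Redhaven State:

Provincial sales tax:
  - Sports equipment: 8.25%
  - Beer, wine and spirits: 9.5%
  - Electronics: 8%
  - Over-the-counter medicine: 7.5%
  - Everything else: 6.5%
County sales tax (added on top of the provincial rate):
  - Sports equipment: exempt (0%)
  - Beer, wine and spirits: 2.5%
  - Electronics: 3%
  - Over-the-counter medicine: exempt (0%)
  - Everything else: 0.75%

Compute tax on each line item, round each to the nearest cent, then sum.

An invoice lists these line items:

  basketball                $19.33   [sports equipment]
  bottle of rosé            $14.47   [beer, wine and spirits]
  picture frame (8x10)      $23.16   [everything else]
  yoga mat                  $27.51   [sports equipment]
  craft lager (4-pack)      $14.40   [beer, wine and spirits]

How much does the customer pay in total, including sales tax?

$107.88

Basketball $19.33: sports equipment → 8.25% + 0% county = 8.25% → $1.59
Bottle of rosé $14.47: beer, wine and spirits → 9.5% + 2.5% county = 12% → $1.74
Picture frame (8x10) $23.16: everything else → 6.5% + 0.75% county = 7.25% → $1.68
Yoga mat $27.51: sports equipment → 8.25% + 0% county = 8.25% → $2.27
Craft lager (4-pack) $14.40: beer, wine and spirits → 9.5% + 2.5% county = 12% → $1.73
Subtotal = $98.87; tax = $9.01; total due = $107.88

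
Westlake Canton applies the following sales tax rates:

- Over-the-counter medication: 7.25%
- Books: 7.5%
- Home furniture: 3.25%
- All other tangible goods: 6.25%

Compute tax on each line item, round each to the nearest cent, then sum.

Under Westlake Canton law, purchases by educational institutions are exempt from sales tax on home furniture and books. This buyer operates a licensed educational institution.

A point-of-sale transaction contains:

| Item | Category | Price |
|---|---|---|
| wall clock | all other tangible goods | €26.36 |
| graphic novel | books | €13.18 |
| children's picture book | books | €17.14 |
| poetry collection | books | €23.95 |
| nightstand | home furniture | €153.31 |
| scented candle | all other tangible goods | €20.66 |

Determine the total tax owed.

€2.94

Wall clock €26.36: all other tangible goods → 6.25% → €1.65
Graphic novel €13.18: books, buyer-exempt → 0% → €0.00
Children's picture book €17.14: books, buyer-exempt → 0% → €0.00
Poetry collection €23.95: books, buyer-exempt → 0% → €0.00
Nightstand €153.31: home furniture, buyer-exempt → 0% → €0.00
Scented candle €20.66: all other tangible goods → 6.25% → €1.29
Total tax = €1.65 + €1.29 = €2.94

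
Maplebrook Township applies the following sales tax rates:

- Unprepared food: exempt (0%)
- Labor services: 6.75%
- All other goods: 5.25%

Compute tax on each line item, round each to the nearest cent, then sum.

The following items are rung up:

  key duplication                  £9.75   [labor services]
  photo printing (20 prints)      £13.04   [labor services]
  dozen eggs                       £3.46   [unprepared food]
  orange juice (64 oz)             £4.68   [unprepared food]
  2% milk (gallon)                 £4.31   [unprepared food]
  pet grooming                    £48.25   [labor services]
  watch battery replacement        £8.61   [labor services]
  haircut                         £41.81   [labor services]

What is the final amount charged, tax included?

£142.11

Key duplication £9.75: labor services → 6.75% → £0.66
Photo printing (20 prints) £13.04: labor services → 6.75% → £0.88
Dozen eggs £3.46: unprepared food → 0% → £0.00
Orange juice (64 oz) £4.68: unprepared food → 0% → £0.00
2% milk (gallon) £4.31: unprepared food → 0% → £0.00
Pet grooming £48.25: labor services → 6.75% → £3.26
Watch battery replacement £8.61: labor services → 6.75% → £0.58
Haircut £41.81: labor services → 6.75% → £2.82
Subtotal = £133.91; tax = £8.20; total due = £142.11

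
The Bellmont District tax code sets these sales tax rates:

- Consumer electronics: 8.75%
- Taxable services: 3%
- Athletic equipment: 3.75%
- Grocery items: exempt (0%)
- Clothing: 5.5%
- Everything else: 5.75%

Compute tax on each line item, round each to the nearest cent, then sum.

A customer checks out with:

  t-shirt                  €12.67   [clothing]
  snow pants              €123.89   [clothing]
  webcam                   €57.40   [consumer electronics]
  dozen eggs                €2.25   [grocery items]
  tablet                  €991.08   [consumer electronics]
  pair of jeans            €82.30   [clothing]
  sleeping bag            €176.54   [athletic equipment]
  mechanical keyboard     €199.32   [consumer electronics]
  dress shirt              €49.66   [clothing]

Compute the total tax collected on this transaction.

€130.57

T-shirt €12.67: clothing → 5.5% → €0.70
Snow pants €123.89: clothing → 5.5% → €6.81
Webcam €57.40: consumer electronics → 8.75% → €5.02
Dozen eggs €2.25: grocery items → 0% → €0.00
Tablet €991.08: consumer electronics → 8.75% → €86.72
Pair of jeans €82.30: clothing → 5.5% → €4.53
Sleeping bag €176.54: athletic equipment → 3.75% → €6.62
Mechanical keyboard €199.32: consumer electronics → 8.75% → €17.44
Dress shirt €49.66: clothing → 5.5% → €2.73
Total tax = €0.70 + €6.81 + €5.02 + €86.72 + €4.53 + €6.62 + €17.44 + €2.73 = €130.57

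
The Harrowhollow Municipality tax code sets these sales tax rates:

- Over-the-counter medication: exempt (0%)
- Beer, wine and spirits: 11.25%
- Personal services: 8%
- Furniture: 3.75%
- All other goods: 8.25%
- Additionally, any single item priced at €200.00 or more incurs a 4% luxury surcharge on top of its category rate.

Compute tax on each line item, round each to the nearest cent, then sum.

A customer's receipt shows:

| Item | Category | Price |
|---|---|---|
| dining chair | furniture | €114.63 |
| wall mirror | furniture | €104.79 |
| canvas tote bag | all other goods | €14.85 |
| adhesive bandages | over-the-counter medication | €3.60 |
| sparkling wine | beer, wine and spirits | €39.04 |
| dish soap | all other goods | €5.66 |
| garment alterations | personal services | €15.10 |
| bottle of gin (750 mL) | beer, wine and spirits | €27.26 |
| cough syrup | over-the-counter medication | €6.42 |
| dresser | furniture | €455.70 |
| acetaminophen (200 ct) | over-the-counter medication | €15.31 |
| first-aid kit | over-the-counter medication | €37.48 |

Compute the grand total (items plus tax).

€893.76

Dining chair €114.63: furniture → 3.75% → €4.30
Wall mirror €104.79: furniture → 3.75% → €3.93
Canvas tote bag €14.85: all other goods → 8.25% → €1.23
Adhesive bandages €3.60: over-the-counter medication → 0% → €0.00
Sparkling wine €39.04: beer, wine and spirits → 11.25% → €4.39
Dish soap €5.66: all other goods → 8.25% → €0.47
Garment alterations €15.10: personal services → 8% → €1.21
Bottle of gin (750 mL) €27.26: beer, wine and spirits → 11.25% → €3.07
Cough syrup €6.42: over-the-counter medication → 0% → €0.00
Dresser €455.70: furniture → 3.75% + 4% surcharge = 7.75% → €35.32
Acetaminophen (200 ct) €15.31: over-the-counter medication → 0% → €0.00
First-aid kit €37.48: over-the-counter medication → 0% → €0.00
Subtotal = €839.84; tax = €53.92; total due = €893.76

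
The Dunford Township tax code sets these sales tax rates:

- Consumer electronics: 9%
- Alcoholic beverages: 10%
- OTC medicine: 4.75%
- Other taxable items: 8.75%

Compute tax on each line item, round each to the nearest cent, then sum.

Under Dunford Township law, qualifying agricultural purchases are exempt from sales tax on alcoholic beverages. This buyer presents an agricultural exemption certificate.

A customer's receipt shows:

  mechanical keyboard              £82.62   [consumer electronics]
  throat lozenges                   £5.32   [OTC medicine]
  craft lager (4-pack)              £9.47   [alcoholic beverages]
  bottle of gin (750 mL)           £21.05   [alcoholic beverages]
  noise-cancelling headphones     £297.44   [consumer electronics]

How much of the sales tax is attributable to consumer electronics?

£34.21

Mechanical keyboard £82.62: consumer electronics → 9% → £7.44
Noise-cancelling headphones £297.44: consumer electronics → 9% → £26.77
Tax on consumer electronics = £7.44 + £26.77 = £34.21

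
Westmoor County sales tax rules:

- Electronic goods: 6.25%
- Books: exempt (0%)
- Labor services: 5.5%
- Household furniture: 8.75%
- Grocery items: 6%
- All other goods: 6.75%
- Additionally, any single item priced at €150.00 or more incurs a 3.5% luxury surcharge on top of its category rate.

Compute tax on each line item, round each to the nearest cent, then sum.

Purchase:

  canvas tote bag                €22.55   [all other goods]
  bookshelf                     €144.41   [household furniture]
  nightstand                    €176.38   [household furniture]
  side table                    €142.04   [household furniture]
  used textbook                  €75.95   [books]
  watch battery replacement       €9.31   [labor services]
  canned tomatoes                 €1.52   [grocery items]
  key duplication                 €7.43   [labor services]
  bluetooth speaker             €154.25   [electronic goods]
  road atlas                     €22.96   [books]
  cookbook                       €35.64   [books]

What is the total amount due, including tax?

€856.69

Canvas tote bag €22.55: all other goods → 6.75% → €1.52
Bookshelf €144.41: household furniture → 8.75% → €12.64
Nightstand €176.38: household furniture → 8.75% + 3.5% surcharge = 12.25% → €21.61
Side table €142.04: household furniture → 8.75% → €12.43
Used textbook €75.95: books → 0% → €0.00
Watch battery replacement €9.31: labor services → 5.5% → €0.51
Canned tomatoes €1.52: grocery items → 6% → €0.09
Key duplication €7.43: labor services → 5.5% → €0.41
Bluetooth speaker €154.25: electronic goods → 6.25% + 3.5% surcharge = 9.75% → €15.04
Road atlas €22.96: books → 0% → €0.00
Cookbook €35.64: books → 0% → €0.00
Subtotal = €792.44; tax = €64.25; total due = €856.69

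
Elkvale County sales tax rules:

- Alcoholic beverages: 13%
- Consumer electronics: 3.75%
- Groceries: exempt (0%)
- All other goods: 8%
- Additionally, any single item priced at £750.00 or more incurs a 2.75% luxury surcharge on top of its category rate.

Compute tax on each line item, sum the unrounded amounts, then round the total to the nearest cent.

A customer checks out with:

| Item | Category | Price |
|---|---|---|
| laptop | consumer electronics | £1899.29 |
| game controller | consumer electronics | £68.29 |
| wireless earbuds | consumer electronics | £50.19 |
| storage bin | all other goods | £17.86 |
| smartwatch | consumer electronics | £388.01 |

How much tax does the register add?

Laptop £1899.29: consumer electronics → 3.75% + 2.75% surcharge = 6.5% → £123.45385
Game controller £68.29: consumer electronics → 3.75% → £2.560875
Wireless earbuds £50.19: consumer electronics → 3.75% → £1.882125
Storage bin £17.86: all other goods → 8% → £1.4288
Smartwatch £388.01: consumer electronics → 3.75% → £14.550375
Unrounded tax sum = £143.876025 → £143.88

£143.88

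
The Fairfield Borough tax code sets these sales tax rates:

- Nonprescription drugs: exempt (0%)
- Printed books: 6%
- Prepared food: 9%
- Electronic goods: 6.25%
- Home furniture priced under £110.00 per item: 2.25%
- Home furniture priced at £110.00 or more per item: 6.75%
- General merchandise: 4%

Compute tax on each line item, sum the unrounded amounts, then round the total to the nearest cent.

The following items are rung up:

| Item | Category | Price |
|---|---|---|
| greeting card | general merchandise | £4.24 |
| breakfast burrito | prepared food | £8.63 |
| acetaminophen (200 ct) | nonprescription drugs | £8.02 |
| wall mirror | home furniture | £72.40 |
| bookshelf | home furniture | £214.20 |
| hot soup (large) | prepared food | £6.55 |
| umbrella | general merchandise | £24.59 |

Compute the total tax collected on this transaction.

£18.61

Greeting card £4.24: general merchandise → 4% → £0.1696
Breakfast burrito £8.63: prepared food → 9% → £0.7767
Acetaminophen (200 ct) £8.02: nonprescription drugs → 0% → £0.00
Wall mirror £72.40: home furniture, under £110.00 → 2.25% → £1.629
Bookshelf £214.20: home furniture, £110.00 or more → 6.75% → £14.4585
Hot soup (large) £6.55: prepared food → 9% → £0.5895
Umbrella £24.59: general merchandise → 4% → £0.9836
Unrounded tax sum = £18.6069 → £18.61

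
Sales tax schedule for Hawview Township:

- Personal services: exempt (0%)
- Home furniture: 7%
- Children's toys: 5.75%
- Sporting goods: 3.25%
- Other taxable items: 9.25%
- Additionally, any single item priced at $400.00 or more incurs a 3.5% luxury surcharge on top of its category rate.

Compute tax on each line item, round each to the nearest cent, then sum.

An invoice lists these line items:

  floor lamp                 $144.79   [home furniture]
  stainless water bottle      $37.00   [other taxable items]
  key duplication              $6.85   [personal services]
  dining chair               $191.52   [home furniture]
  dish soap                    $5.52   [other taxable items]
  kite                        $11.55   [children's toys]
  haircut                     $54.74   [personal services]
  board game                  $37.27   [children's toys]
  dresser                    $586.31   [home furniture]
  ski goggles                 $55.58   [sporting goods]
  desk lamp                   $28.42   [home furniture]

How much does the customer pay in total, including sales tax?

Floor lamp $144.79: home furniture → 7% → $10.14
Stainless water bottle $37.00: other taxable items → 9.25% → $3.42
Key duplication $6.85: personal services → 0% → $0.00
Dining chair $191.52: home furniture → 7% → $13.41
Dish soap $5.52: other taxable items → 9.25% → $0.51
Kite $11.55: children's toys → 5.75% → $0.66
Haircut $54.74: personal services → 0% → $0.00
Board game $37.27: children's toys → 5.75% → $2.14
Dresser $586.31: home furniture → 7% + 3.5% surcharge = 10.5% → $61.56
Ski goggles $55.58: sporting goods → 3.25% → $1.81
Desk lamp $28.42: home furniture → 7% → $1.99
Subtotal = $1159.55; tax = $95.64; total due = $1255.19

$1255.19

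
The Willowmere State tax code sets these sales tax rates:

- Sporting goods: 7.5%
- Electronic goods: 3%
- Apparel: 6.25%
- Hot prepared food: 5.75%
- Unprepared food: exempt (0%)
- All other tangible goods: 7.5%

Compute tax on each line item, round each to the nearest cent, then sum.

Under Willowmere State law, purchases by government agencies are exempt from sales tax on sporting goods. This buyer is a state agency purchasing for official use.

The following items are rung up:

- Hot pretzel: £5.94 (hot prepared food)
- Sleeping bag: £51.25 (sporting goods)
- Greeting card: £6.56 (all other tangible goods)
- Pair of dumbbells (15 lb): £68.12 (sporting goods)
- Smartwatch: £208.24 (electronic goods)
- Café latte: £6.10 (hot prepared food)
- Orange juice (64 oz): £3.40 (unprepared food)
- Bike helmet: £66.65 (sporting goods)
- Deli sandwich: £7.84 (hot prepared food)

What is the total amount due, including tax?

Hot pretzel £5.94: hot prepared food → 5.75% → £0.34
Sleeping bag £51.25: sporting goods, buyer-exempt → 0% → £0.00
Greeting card £6.56: all other tangible goods → 7.5% → £0.49
Pair of dumbbells (15 lb) £68.12: sporting goods, buyer-exempt → 0% → £0.00
Smartwatch £208.24: electronic goods → 3% → £6.25
Café latte £6.10: hot prepared food → 5.75% → £0.35
Orange juice (64 oz) £3.40: unprepared food → 0% → £0.00
Bike helmet £66.65: sporting goods, buyer-exempt → 0% → £0.00
Deli sandwich £7.84: hot prepared food → 5.75% → £0.45
Subtotal = £424.10; tax = £7.88; total due = £431.98

£431.98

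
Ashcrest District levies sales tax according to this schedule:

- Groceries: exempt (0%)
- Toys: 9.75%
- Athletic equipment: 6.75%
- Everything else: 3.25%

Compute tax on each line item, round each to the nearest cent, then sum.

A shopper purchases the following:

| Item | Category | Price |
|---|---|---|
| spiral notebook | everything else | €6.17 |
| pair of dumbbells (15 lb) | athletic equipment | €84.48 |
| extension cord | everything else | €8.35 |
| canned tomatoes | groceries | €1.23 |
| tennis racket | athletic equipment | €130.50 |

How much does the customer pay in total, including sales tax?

Spiral notebook €6.17: everything else → 3.25% → €0.20
Pair of dumbbells (15 lb) €84.48: athletic equipment → 6.75% → €5.70
Extension cord €8.35: everything else → 3.25% → €0.27
Canned tomatoes €1.23: groceries → 0% → €0.00
Tennis racket €130.50: athletic equipment → 6.75% → €8.81
Subtotal = €230.73; tax = €14.98; total due = €245.71

€245.71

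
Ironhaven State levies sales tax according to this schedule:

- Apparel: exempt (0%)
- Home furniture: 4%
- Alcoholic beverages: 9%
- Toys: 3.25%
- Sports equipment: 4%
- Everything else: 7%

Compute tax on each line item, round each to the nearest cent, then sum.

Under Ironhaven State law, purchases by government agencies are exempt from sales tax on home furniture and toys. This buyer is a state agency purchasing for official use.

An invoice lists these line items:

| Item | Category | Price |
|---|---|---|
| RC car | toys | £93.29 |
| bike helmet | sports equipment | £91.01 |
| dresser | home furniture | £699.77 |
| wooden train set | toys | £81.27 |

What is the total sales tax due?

RC car £93.29: toys, buyer-exempt → 0% → £0.00
Bike helmet £91.01: sports equipment → 4% → £3.64
Dresser £699.77: home furniture, buyer-exempt → 0% → £0.00
Wooden train set £81.27: toys, buyer-exempt → 0% → £0.00
Total tax = £3.64

£3.64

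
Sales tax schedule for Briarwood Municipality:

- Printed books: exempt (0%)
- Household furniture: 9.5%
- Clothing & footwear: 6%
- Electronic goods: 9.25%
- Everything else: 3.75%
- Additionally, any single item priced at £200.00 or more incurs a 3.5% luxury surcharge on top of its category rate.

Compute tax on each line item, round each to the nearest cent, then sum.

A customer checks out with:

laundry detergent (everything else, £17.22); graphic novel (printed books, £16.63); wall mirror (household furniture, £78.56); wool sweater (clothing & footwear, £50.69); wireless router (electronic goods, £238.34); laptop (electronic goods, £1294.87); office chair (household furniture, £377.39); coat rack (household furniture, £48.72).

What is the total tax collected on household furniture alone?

Wall mirror £78.56: household furniture → 9.5% → £7.46
Office chair £377.39: household furniture → 9.5% + 3.5% surcharge = 13% → £49.06
Coat rack £48.72: household furniture → 9.5% → £4.63
Tax on household furniture = £7.46 + £49.06 + £4.63 = £61.15

£61.15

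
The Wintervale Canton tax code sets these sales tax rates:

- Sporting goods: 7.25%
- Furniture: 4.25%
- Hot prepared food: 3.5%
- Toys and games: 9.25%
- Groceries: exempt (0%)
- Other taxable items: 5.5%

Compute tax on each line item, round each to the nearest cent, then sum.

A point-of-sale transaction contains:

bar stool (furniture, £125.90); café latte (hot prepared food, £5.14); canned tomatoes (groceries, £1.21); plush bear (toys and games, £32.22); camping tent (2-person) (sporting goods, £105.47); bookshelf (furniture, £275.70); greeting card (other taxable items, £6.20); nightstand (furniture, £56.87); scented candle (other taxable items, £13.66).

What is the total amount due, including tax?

£653.76

Bar stool £125.90: furniture → 4.25% → £5.35
Café latte £5.14: hot prepared food → 3.5% → £0.18
Canned tomatoes £1.21: groceries → 0% → £0.00
Plush bear £32.22: toys and games → 9.25% → £2.98
Camping tent (2-person) £105.47: sporting goods → 7.25% → £7.65
Bookshelf £275.70: furniture → 4.25% → £11.72
Greeting card £6.20: other taxable items → 5.5% → £0.34
Nightstand £56.87: furniture → 4.25% → £2.42
Scented candle £13.66: other taxable items → 5.5% → £0.75
Subtotal = £622.37; tax = £31.39; total due = £653.76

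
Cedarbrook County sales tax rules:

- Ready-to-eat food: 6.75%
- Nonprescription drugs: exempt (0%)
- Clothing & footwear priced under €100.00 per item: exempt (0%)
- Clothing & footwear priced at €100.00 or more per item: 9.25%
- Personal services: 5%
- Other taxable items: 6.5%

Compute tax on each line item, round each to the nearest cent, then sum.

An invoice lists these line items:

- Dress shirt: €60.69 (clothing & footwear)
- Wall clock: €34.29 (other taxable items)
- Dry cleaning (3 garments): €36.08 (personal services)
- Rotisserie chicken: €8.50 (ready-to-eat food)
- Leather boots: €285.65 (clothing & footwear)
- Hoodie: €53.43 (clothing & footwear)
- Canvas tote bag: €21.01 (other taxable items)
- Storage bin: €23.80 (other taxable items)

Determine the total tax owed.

€33.94

Dress shirt €60.69: clothing & footwear, under €100.00 → 0% → €0.00
Wall clock €34.29: other taxable items → 6.5% → €2.23
Dry cleaning (3 garments) €36.08: personal services → 5% → €1.80
Rotisserie chicken €8.50: ready-to-eat food → 6.75% → €0.57
Leather boots €285.65: clothing & footwear, €100.00 or more → 9.25% → €26.42
Hoodie €53.43: clothing & footwear, under €100.00 → 0% → €0.00
Canvas tote bag €21.01: other taxable items → 6.5% → €1.37
Storage bin €23.80: other taxable items → 6.5% → €1.55
Total tax = €2.23 + €1.80 + €0.57 + €26.42 + €1.37 + €1.55 = €33.94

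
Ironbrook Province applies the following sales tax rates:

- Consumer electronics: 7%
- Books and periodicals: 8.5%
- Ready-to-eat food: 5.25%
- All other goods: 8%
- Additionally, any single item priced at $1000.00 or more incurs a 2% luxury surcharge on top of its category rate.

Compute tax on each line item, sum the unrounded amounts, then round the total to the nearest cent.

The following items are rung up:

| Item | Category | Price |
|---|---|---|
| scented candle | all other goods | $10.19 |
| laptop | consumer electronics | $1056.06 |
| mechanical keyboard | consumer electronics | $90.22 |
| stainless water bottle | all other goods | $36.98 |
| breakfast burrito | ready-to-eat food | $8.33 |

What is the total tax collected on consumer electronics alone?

Laptop $1056.06: consumer electronics → 7% + 2% surcharge = 9% → $95.0454
Mechanical keyboard $90.22: consumer electronics → 7% → $6.3154
Tax on consumer electronics: unrounded sum = $101.3608 → $101.36

$101.36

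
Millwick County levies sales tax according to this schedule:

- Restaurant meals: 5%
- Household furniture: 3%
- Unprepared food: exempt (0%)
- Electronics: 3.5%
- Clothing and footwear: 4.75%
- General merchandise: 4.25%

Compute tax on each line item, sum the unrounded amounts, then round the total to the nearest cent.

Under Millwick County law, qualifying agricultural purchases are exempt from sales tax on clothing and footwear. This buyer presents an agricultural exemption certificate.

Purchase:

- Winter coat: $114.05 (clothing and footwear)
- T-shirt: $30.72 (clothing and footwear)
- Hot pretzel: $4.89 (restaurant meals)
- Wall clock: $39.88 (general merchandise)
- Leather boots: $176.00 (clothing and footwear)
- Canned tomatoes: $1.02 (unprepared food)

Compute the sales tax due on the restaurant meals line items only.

Hot pretzel $4.89: restaurant meals → 5% → $0.2445
Tax on restaurant meals: unrounded sum = $0.2445 → $0.24

$0.24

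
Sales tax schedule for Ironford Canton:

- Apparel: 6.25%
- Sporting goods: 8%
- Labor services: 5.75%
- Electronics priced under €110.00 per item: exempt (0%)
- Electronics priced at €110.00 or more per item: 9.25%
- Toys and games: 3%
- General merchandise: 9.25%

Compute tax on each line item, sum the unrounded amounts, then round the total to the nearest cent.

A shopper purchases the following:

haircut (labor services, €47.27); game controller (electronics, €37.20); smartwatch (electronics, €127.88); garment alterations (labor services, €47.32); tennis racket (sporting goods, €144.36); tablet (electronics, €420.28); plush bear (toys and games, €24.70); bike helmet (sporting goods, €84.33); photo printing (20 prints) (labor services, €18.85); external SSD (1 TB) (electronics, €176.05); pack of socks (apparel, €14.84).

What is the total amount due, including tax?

Haircut €47.27: labor services → 5.75% → €2.718025
Game controller €37.20: electronics, under €110.00 → 0% → €0.00
Smartwatch €127.88: electronics, €110.00 or more → 9.25% → €11.8289
Garment alterations €47.32: labor services → 5.75% → €2.7209
Tennis racket €144.36: sporting goods → 8% → €11.5488
Tablet €420.28: electronics, €110.00 or more → 9.25% → €38.8759
Plush bear €24.70: toys and games → 3% → €0.741
Bike helmet €84.33: sporting goods → 8% → €6.7464
Photo printing (20 prints) €18.85: labor services → 5.75% → €1.083875
External SSD (1 TB) €176.05: electronics, €110.00 or more → 9.25% → €16.284625
Pack of socks €14.84: apparel → 6.25% → €0.9275
Subtotal = €1143.08; unrounded tax = €93.475925 → €93.48; total due = €1236.56

€1236.56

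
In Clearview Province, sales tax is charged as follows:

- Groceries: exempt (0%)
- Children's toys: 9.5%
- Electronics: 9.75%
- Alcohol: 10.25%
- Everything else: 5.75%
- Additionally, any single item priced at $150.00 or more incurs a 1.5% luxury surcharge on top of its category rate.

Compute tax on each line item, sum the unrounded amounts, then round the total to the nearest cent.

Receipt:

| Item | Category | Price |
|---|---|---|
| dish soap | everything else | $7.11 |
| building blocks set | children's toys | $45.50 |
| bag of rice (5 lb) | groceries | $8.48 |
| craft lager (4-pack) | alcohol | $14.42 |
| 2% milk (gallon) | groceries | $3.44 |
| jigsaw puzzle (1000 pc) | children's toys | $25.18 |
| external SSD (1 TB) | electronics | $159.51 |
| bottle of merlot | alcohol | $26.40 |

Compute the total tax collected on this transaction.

$29.25

Dish soap $7.11: everything else → 5.75% → $0.408825
Building blocks set $45.50: children's toys → 9.5% → $4.3225
Bag of rice (5 lb) $8.48: groceries → 0% → $0.00
Craft lager (4-pack) $14.42: alcohol → 10.25% → $1.47805
2% milk (gallon) $3.44: groceries → 0% → $0.00
Jigsaw puzzle (1000 pc) $25.18: children's toys → 9.5% → $2.3921
External SSD (1 TB) $159.51: electronics → 9.75% + 1.5% surcharge = 11.25% → $17.944875
Bottle of merlot $26.40: alcohol → 10.25% → $2.706
Unrounded tax sum = $29.25235 → $29.25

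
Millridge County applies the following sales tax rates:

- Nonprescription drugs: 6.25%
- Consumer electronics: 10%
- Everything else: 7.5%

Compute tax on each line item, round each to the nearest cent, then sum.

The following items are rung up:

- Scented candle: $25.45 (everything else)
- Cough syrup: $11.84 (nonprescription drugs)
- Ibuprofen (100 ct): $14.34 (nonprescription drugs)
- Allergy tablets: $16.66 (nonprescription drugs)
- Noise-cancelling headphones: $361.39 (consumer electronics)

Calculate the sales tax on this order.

$40.73

Scented candle $25.45: everything else → 7.5% → $1.91
Cough syrup $11.84: nonprescription drugs → 6.25% → $0.74
Ibuprofen (100 ct) $14.34: nonprescription drugs → 6.25% → $0.90
Allergy tablets $16.66: nonprescription drugs → 6.25% → $1.04
Noise-cancelling headphones $361.39: consumer electronics → 10% → $36.14
Total tax = $1.91 + $0.74 + $0.90 + $1.04 + $36.14 = $40.73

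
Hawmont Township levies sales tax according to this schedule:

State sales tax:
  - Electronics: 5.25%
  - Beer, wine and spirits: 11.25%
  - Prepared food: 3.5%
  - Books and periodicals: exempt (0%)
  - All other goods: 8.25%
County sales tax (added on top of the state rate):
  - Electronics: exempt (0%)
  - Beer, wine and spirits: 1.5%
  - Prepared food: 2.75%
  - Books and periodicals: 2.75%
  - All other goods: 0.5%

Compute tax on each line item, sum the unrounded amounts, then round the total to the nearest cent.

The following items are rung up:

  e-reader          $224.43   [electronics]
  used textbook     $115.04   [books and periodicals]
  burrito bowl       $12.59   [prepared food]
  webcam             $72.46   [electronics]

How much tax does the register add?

$19.54

E-reader $224.43: electronics → 5.25% + 0% county = 5.25% → $11.782575
Used textbook $115.04: books and periodicals → 0% + 2.75% county = 2.75% → $3.1636
Burrito bowl $12.59: prepared food → 3.5% + 2.75% county = 6.25% → $0.786875
Webcam $72.46: electronics → 5.25% + 0% county = 5.25% → $3.80415
Unrounded tax sum = $19.5372 → $19.54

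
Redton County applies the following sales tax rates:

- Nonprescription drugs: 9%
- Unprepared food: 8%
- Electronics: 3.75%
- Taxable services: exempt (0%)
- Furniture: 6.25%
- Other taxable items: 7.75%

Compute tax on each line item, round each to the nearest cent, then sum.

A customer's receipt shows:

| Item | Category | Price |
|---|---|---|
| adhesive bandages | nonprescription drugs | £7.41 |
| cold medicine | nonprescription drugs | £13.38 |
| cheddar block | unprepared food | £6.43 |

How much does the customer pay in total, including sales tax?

£29.60

Adhesive bandages £7.41: nonprescription drugs → 9% → £0.67
Cold medicine £13.38: nonprescription drugs → 9% → £1.20
Cheddar block £6.43: unprepared food → 8% → £0.51
Subtotal = £27.22; tax = £2.38; total due = £29.60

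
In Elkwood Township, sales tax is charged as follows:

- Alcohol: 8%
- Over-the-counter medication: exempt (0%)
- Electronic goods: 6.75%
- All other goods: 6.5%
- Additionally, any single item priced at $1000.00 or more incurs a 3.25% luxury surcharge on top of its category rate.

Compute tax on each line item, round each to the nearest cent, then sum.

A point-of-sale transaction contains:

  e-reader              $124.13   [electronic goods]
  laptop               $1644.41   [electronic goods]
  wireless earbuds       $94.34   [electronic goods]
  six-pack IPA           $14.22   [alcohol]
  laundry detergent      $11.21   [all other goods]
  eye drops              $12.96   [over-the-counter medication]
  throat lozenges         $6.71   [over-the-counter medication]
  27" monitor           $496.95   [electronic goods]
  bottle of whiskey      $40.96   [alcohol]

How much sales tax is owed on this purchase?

$217.88

E-reader $124.13: electronic goods → 6.75% → $8.38
Laptop $1644.41: electronic goods → 6.75% + 3.25% surcharge = 10% → $164.44
Wireless earbuds $94.34: electronic goods → 6.75% → $6.37
Six-pack IPA $14.22: alcohol → 8% → $1.14
Laundry detergent $11.21: all other goods → 6.5% → $0.73
Eye drops $12.96: over-the-counter medication → 0% → $0.00
Throat lozenges $6.71: over-the-counter medication → 0% → $0.00
27" monitor $496.95: electronic goods → 6.75% → $33.54
Bottle of whiskey $40.96: alcohol → 8% → $3.28
Total tax = $8.38 + $164.44 + $6.37 + $1.14 + $0.73 + $33.54 + $3.28 = $217.88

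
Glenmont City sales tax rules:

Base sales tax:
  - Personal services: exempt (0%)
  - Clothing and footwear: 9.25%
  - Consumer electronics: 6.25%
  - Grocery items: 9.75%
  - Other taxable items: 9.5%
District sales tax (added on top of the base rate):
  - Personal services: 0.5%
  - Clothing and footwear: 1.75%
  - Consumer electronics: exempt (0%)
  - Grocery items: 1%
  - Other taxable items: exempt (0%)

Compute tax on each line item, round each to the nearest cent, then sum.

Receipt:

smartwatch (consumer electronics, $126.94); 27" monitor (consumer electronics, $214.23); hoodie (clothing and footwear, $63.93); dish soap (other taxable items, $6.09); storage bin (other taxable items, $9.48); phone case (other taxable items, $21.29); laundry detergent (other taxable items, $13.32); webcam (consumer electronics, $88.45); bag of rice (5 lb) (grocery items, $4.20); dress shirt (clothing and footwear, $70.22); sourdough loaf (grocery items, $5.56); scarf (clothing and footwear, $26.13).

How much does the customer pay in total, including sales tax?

$700.13

Smartwatch $126.94: consumer electronics → 6.25% + 0% district = 6.25% → $7.93
27" monitor $214.23: consumer electronics → 6.25% + 0% district = 6.25% → $13.39
Hoodie $63.93: clothing and footwear → 9.25% + 1.75% district = 11% → $7.03
Dish soap $6.09: other taxable items → 9.5% + 0% district = 9.5% → $0.58
Storage bin $9.48: other taxable items → 9.5% + 0% district = 9.5% → $0.90
Phone case $21.29: other taxable items → 9.5% + 0% district = 9.5% → $2.02
Laundry detergent $13.32: other taxable items → 9.5% + 0% district = 9.5% → $1.27
Webcam $88.45: consumer electronics → 6.25% + 0% district = 6.25% → $5.53
Bag of rice (5 lb) $4.20: grocery items → 9.75% + 1% district = 10.75% → $0.45
Dress shirt $70.22: clothing and footwear → 9.25% + 1.75% district = 11% → $7.72
Sourdough loaf $5.56: grocery items → 9.75% + 1% district = 10.75% → $0.60
Scarf $26.13: clothing and footwear → 9.25% + 1.75% district = 11% → $2.87
Subtotal = $649.84; tax = $50.29; total due = $700.13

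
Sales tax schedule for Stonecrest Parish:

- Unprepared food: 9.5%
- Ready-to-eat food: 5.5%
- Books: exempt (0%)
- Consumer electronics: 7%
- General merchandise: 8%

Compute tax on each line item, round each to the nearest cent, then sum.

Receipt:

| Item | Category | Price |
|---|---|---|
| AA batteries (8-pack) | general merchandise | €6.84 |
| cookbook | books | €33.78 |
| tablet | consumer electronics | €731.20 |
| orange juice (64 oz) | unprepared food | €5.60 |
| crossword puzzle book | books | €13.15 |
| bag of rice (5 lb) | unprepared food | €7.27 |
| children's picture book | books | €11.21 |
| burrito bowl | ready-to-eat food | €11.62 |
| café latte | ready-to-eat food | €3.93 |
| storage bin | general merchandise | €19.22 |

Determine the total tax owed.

AA batteries (8-pack) €6.84: general merchandise → 8% → €0.55
Cookbook €33.78: books → 0% → €0.00
Tablet €731.20: consumer electronics → 7% → €51.18
Orange juice (64 oz) €5.60: unprepared food → 9.5% → €0.53
Crossword puzzle book €13.15: books → 0% → €0.00
Bag of rice (5 lb) €7.27: unprepared food → 9.5% → €0.69
Children's picture book €11.21: books → 0% → €0.00
Burrito bowl €11.62: ready-to-eat food → 5.5% → €0.64
Café latte €3.93: ready-to-eat food → 5.5% → €0.22
Storage bin €19.22: general merchandise → 8% → €1.54
Total tax = €0.55 + €51.18 + €0.53 + €0.69 + €0.64 + €0.22 + €1.54 = €55.35

€55.35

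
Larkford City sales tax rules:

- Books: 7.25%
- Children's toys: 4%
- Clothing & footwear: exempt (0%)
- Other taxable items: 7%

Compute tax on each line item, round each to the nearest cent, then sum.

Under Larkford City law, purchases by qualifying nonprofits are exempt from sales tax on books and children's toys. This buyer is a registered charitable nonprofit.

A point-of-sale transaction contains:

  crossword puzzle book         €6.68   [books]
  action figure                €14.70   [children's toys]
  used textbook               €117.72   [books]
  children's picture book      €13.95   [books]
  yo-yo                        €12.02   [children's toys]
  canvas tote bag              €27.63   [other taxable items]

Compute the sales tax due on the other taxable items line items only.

€1.93

Canvas tote bag €27.63: other taxable items → 7% → €1.93
Tax on other taxable items = €1.93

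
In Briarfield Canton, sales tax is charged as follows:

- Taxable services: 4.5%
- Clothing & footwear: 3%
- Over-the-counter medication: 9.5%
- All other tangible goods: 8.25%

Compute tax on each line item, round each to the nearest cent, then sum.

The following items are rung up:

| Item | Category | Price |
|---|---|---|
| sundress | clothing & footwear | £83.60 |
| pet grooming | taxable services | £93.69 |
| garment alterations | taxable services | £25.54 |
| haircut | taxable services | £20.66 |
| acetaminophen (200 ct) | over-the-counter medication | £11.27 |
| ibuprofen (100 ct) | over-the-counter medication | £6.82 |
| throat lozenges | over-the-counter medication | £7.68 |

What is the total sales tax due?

Sundress £83.60: clothing & footwear → 3% → £2.51
Pet grooming £93.69: taxable services → 4.5% → £4.22
Garment alterations £25.54: taxable services → 4.5% → £1.15
Haircut £20.66: taxable services → 4.5% → £0.93
Acetaminophen (200 ct) £11.27: over-the-counter medication → 9.5% → £1.07
Ibuprofen (100 ct) £6.82: over-the-counter medication → 9.5% → £0.65
Throat lozenges £7.68: over-the-counter medication → 9.5% → £0.73
Total tax = £2.51 + £4.22 + £1.15 + £0.93 + £1.07 + £0.65 + £0.73 = £11.26

£11.26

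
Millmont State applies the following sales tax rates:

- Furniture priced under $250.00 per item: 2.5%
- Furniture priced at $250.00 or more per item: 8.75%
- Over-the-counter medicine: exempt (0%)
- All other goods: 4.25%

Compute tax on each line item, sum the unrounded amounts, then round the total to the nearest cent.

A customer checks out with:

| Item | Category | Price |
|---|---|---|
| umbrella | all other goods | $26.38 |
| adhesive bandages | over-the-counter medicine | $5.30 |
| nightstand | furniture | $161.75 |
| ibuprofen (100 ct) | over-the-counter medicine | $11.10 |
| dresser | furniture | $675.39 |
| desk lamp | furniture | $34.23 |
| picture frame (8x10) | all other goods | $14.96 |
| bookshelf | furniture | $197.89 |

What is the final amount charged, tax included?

$1197.70

Umbrella $26.38: all other goods → 4.25% → $1.12115
Adhesive bandages $5.30: over-the-counter medicine → 0% → $0.00
Nightstand $161.75: furniture, under $250.00 → 2.5% → $4.04375
Ibuprofen (100 ct) $11.10: over-the-counter medicine → 0% → $0.00
Dresser $675.39: furniture, $250.00 or more → 8.75% → $59.096625
Desk lamp $34.23: furniture, under $250.00 → 2.5% → $0.85575
Picture frame (8x10) $14.96: all other goods → 4.25% → $0.6358
Bookshelf $197.89: furniture, under $250.00 → 2.5% → $4.94725
Subtotal = $1127.00; unrounded tax = $70.700325 → $70.70; total due = $1197.70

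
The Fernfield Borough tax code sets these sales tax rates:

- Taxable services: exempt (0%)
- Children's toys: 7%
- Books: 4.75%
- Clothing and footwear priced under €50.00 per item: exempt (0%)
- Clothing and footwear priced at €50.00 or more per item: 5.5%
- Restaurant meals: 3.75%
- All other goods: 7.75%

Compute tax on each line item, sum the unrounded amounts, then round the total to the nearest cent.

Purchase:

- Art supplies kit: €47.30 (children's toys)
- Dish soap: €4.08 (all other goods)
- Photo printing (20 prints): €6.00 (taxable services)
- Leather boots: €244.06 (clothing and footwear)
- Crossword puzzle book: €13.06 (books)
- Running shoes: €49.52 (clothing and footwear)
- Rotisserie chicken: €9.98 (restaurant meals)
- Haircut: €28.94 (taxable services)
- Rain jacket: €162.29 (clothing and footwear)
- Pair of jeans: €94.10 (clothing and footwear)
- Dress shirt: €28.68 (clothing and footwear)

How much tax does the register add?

Art supplies kit €47.30: children's toys → 7% → €3.311
Dish soap €4.08: all other goods → 7.75% → €0.3162
Photo printing (20 prints) €6.00: taxable services → 0% → €0.00
Leather boots €244.06: clothing and footwear, €50.00 or more → 5.5% → €13.4233
Crossword puzzle book €13.06: books → 4.75% → €0.62035
Running shoes €49.52: clothing and footwear, under €50.00 → 0% → €0.00
Rotisserie chicken €9.98: restaurant meals → 3.75% → €0.37425
Haircut €28.94: taxable services → 0% → €0.00
Rain jacket €162.29: clothing and footwear, €50.00 or more → 5.5% → €8.92595
Pair of jeans €94.10: clothing and footwear, €50.00 or more → 5.5% → €5.1755
Dress shirt €28.68: clothing and footwear, under €50.00 → 0% → €0.00
Unrounded tax sum = €32.14655 → €32.15

€32.15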